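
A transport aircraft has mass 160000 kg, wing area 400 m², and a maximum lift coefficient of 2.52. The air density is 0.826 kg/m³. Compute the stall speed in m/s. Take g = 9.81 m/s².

V_stall = 61.4 m/s

At stall, lift equals weight: L = W = m·g = 160000 × 9.81 = 1.57×10^6 N.
From L = ½ρV²S·CL,max = W: V_stall = √(2W/(ρSCL,max)) = √(2·1.57×10^6/(0.826·400·2.52))
V_stall = √3770 = 61.4 m/s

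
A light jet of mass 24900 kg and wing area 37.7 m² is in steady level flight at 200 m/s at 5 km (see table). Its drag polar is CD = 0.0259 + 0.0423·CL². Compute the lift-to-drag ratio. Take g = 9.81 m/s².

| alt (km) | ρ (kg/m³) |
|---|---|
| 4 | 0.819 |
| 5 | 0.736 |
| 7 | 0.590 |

L/D = 12.9

At 5 km, from the table: ρ = 0.736 kg/m³.
Level flight ⇒ L = W = m·g = 24900 × 9.81 = 2.4427×10^5 N.
q = ½ρv² = ½ × 0.736 × 200² = 14720 Pa.
CL = 2W/(ρv²S) = 2×2.4427×10^5/(0.736×200²×37.7) = 0.4402.
CD = 0.0259 + 0.0423 × 0.4402² = 0.0341.
L/D = CL/CD = 0.4402 / 0.0341 = 12.9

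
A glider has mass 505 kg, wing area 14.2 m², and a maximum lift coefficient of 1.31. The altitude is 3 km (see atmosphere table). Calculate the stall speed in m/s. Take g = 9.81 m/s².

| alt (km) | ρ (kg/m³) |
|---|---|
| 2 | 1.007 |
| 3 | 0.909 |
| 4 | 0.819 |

V_stall = 24.2 m/s

At 3 km, from the table: ρ = 0.909 kg/m³.
Weight W = mg = 505 × 9.81 = 4954 N.
From L = ½ρV²S·CL,max = W: V_stall = √(2W/(ρSCL,max)) = √(2·4954/(0.909·14.2·1.31))
V_stall = √586 = 24.2 m/s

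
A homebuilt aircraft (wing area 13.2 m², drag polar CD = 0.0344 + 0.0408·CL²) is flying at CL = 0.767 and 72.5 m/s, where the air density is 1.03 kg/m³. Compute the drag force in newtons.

CD = 0.0344 + 0.0408 × 0.767² = 0.0584
D = ½ρv²S·CD = ½ × 1.03 × 72.5² × 13.2 × 0.0584 = 2090 N

D = 2090 N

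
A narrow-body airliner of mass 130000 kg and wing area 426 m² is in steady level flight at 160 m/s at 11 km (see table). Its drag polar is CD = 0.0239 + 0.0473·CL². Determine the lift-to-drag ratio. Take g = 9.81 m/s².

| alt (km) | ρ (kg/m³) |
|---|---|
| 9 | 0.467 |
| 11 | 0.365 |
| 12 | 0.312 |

L/D = 14.8

At 11 km, from the table: ρ = 0.365 kg/m³.
Weight W = mg = 130000 × 9.81 = 1.2753×10^6 N; in level flight L = W.
q = ½ρv² = ½ × 0.365 × 160² = 4672 Pa.
CL = W/(q·S) = 1.2753×10^6 / (4672 × 426) = 0.6408.
CD = 0.0239 + 0.0473 × 0.6408² = 0.04332.
L/D = CL/CD = 0.6408 / 0.04332 = 14.8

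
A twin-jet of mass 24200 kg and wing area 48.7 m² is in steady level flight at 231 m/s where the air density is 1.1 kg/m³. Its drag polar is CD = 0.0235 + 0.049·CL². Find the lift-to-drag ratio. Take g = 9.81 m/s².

L/D = 6.68

In steady level flight, lift balances weight: W = mg = 24200 × 9.81 = 2.374×10^5 N.
Dynamic pressure q = 0.5 × 1.1 × 231² = 29350 Pa.
CL = 2W/(ρv²S) = 2×2.374×10^5/(1.1×231²×48.7) = 0.1661.
CD = 0.0235 + 0.049 × 0.1661² = 0.02485.
L/D = CL/CD = 0.1661 / 0.02485 = 6.68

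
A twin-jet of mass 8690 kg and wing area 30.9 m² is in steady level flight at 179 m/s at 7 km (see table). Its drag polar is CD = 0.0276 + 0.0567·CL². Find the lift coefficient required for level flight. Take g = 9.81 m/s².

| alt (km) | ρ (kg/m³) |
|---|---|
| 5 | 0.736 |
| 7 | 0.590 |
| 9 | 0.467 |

At 7 km, from the table: ρ = 0.590 kg/m³.
In steady level flight, lift balances weight: W = mg = 8690 × 9.81 = 85249 N.
Dynamic pressure q = 0.5 × 0.59 × 179² = 9452 Pa.
CL = 2W/(ρv²S) = 2×85249/(0.59×179²×30.9) = 0.2919.

CL = 0.292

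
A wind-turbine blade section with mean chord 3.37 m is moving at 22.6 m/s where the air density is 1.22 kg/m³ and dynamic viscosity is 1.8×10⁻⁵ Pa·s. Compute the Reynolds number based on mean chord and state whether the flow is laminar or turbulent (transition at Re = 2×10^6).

Re = ρ·v·c/μ = 1.22 × 22.6 × 3.37 / (1.8×10⁻⁵) = 5.16×10^6
Since 5.16×10^6 > 2×10^6, the flow is turbulent.

Re = 5.16×10^6 (turbulent)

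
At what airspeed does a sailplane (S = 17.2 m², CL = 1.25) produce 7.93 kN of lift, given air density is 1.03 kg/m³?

v = 26.8 m/s

L = ½ρv²S·CL ⇒ v = √(2L/(ρ·S·CL))
v = √(2 × 7930 / (1.03 × 17.2 × 1.25)) = √716.2 = 26.8 m/s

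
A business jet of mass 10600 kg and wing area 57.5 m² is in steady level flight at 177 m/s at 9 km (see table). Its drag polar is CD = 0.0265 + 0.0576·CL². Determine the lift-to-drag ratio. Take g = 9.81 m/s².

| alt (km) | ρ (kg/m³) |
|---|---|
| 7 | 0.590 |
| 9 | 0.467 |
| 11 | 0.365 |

At 9 km, from the table: ρ = 0.467 kg/m³.
In steady level flight, lift balances weight: W = mg = 10600 × 9.81 = 1.0399×10^5 N.
Dynamic pressure q = 0.5 × 0.467 × 177² = 7315 Pa.
CL = 2W/(ρv²S) = 2×1.0399×10^5/(0.467×177²×57.5) = 0.2472.
CD = 0.0265 + 0.0576 × 0.2472² = 0.03002.
L/D = CL/CD = 0.2472 / 0.03002 = 8.23

L/D = 8.23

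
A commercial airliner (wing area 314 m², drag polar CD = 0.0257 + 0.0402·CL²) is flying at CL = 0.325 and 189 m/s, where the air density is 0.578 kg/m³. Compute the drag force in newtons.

D = 97100 N

CD = 0.0257 + 0.0402 × 0.325² = 0.02995
D = ½ρv²S·CD = ½ × 0.578 × 189² × 314 × 0.02995 = 97100 N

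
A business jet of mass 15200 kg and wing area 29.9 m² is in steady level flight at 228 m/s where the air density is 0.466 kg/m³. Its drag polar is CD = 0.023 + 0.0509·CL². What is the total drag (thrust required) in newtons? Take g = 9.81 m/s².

D = 11500 N

Weight W = mg = 15200 × 9.81 = 1.4911×10^5 N; in level flight L = W.
Dynamic pressure q = 0.5 × 0.466 × 228² = 12110 Pa.
CL = W/(q·S) = 1.4911×10^5 / (12110 × 29.9) = 0.4117.
CD = 0.023 + 0.0509 × 0.4117² = 0.03163.
D = q·S·CD = 12110 × 29.9 × 0.03163 = 11450 N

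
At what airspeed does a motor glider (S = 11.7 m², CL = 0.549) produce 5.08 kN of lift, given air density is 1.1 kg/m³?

L = ½ρv²S·CL ⇒ v = √(2L/(ρ·S·CL))
v = √(2 × 5080 / (1.1 × 11.7 × 0.549)) = √1438 = 37.9 m/s

v = 37.9 m/s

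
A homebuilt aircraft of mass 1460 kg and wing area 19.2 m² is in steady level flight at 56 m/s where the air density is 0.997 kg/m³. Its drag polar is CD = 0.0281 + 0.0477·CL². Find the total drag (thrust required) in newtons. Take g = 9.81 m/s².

D = 1170 N

Level flight ⇒ L = W = m·g = 1460 × 9.81 = 14323 N.
q = ½ρv² = ½ × 0.997 × 56² = 1563 Pa.
Required CL = L/(qS) = 14323/(1563·19.2) = 0.4772.
CD = 0.0281 + 0.0477 × 0.4772² = 0.03896.
D = q·S·CD = 1563 × 19.2 × 0.03896 = 1169 N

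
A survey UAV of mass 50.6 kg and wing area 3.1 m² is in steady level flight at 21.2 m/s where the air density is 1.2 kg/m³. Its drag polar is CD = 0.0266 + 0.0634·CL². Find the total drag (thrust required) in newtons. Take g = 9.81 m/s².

In steady level flight, lift balances weight: W = mg = 50.6 × 9.81 = 496.39 N.
q = ½ρv² = ½ × 1.2 × 21.2² = 269.7 Pa.
CL = W/(q·S) = 496.39 / (269.7 × 3.1) = 0.5938.
CD = 0.0266 + 0.0634 × 0.5938² = 0.04895.
D = q·S·CD = 269.7 × 3.1 × 0.04895 = 40.92 N

D = 40.9 N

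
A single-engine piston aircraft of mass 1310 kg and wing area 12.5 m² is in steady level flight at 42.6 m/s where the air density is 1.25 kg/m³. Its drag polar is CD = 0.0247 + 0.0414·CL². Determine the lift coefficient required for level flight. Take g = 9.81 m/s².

CL = 0.906

Level flight ⇒ L = W = m·g = 1310 × 9.81 = 12851 N.
Dynamic pressure q = 0.5 × 1.25 × 42.6² = 1134 Pa.
CL = 2W/(ρv²S) = 2×12851/(1.25×42.6²×12.5) = 0.9064.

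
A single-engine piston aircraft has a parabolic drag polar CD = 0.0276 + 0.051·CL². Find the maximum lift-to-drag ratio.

(L/D)max = 13.3

For CD = CD0 + K·CL², (L/D)max occurs at CL* = √(CD0/K) and equals 1/(2√(K·CD0)).
(L/D)max = 1/(2√(0.051 × 0.0276)) = 1/(2 × 0.03752) = 13.3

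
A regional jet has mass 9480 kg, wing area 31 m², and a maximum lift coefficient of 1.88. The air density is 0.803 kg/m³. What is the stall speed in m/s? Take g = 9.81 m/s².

V_stall = 63 m/s

At stall, lift equals weight: L = W = m·g = 9480 × 9.81 = 93000 N.
From L = ½ρV²S·CL,max = W: V_stall = √(2W/(ρSCL,max)) = √(2·93000/(0.803·31·1.88))
V_stall = √3974 = 63 m/s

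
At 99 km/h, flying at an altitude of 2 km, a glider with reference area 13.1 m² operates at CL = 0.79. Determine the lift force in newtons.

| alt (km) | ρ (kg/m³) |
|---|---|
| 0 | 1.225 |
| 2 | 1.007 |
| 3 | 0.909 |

At 2 km, from the table: ρ = 1.007 kg/m³.
Convert speed: v = 99 km/h ÷ 3.6 = 27.5 m/s.
L = ½ρv²S·CL = ½ × 1.007 × 27.5² × 13.1 × 0.79 = 3940 N

L = 3940 N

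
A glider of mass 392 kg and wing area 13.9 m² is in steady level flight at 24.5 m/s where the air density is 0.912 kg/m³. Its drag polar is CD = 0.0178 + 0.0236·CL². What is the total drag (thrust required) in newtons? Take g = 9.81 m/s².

D = 159 N

In steady level flight, lift balances weight: W = mg = 392 × 9.81 = 3845.5 N.
q = ½ρv² = ½ × 0.912 × 24.5² = 273.7 Pa.
Required CL = L/(qS) = 3845.5/(273.7·13.9) = 1.011.
CD = 0.0178 + 0.0236 × 1.011² = 0.04191.
D = q·S·CD = 273.7 × 13.9 × 0.04191 = 159.5 N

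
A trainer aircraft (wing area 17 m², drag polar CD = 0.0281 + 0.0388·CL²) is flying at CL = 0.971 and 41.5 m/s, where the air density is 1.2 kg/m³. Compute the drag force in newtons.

CD = 0.0281 + 0.0388 × 0.971² = 0.06468
D = ½ρv²S·CD = ½ × 1.2 × 41.5² × 17 × 0.06468 = 1140 N

D = 1140 N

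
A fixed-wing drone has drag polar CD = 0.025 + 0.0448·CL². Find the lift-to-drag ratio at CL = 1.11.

CD = 0.025 + 0.0448 × 1.11² = 0.0802
L/D = CL/CD = 1.11 / 0.0802 = 13.8

L/D = 13.8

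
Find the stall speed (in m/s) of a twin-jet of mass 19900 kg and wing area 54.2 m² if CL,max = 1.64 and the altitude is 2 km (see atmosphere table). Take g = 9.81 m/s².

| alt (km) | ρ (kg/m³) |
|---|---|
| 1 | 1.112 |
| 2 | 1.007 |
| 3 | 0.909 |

V_stall = 66 m/s

At 2 km, from the table: ρ = 1.007 kg/m³.
Weight W = mg = 19900 × 9.81 = 1.952×10^5 N.
V_stall = √(2W/(ρ·S·CL,max)) = √(2 × 1.952×10^5 / (1.007 × 54.2 × 1.64))
V_stall = √4362 = 66 m/s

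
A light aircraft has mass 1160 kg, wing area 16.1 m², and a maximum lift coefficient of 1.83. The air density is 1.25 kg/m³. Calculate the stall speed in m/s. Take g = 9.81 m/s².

At stall, lift equals weight: L = W = m·g = 1160 × 9.81 = 11380 N.
From L = ½ρV²S·CL,max = W: V_stall = √(2W/(ρSCL,max)) = √(2·11380/(1.25·16.1·1.83))
V_stall = √618 = 24.9 m/s

V_stall = 24.9 m/s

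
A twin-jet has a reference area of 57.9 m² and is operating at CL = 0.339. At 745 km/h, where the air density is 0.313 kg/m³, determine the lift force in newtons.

Convert speed: v = 745 km/h ÷ 3.6 = 206.9 m/s.
Dynamic pressure q = ½ρv² = ½ × 0.313 × 206.9² = 6702 Pa.
L = q·S·CL = 6702 × 57.9 × 0.339 = 1.32×10^5 N ≈ 132 kN

L = 1.32×10^5 N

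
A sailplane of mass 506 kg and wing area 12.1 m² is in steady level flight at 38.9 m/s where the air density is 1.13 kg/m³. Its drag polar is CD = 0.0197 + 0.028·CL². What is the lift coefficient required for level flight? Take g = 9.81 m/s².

CL = 0.48

Level flight ⇒ L = W = m·g = 506 × 9.81 = 4963.9 N.
Dynamic pressure q = 0.5 × 1.13 × 38.9² = 855 Pa.
CL = 2W/(ρv²S) = 2×4963.9/(1.13×38.9²×12.1) = 0.4798.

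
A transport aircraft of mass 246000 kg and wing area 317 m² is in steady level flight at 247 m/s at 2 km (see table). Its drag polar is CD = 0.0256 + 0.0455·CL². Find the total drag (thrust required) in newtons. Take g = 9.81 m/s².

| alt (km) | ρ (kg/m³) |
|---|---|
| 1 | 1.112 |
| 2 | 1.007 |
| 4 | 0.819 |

At 2 km, from the table: ρ = 1.007 kg/m³.
Weight W = mg = 246000 × 9.81 = 2.4133×10^6 N; in level flight L = W.
Dynamic pressure q = 0.5 × 1.007 × 247² = 30720 Pa.
Required CL = L/(qS) = 2.4133×10^6/(30720·317) = 0.2478.
CD = 0.0256 + 0.0455 × 0.2478² = 0.02839.
D = q·S·CD = 30720 × 317 × 0.02839 = 2.765×10^5 N

D = 2.76×10^5 N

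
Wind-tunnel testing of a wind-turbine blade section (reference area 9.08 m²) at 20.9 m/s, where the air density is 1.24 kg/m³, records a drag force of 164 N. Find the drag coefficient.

CD = 0.0667

From D = ½ρv²S·CD, rearranging gives CD = 2D/(ρv²S).
CD = 2 × 164 / (1.24 × 20.9² × 9.08) = 0.0667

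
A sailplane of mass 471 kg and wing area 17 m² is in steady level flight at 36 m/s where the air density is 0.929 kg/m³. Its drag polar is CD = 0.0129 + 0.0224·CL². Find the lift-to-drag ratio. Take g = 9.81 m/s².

L/D = 25.8

Level flight ⇒ L = W = m·g = 471 × 9.81 = 4620.5 N.
q = ½ρv² = ½ × 0.929 × 36² = 602 Pa.
CL = W/(q·S) = 4620.5 / (602 × 17) = 0.4515.
CD = 0.0129 + 0.0224 × 0.4515² = 0.01747.
L/D = CL/CD = 0.4515 / 0.01747 = 25.8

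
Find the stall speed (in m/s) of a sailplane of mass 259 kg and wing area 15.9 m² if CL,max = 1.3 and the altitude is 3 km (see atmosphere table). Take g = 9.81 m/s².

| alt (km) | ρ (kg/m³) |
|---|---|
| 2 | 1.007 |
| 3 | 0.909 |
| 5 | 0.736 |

V_stall = 16.4 m/s

At 3 km, from the table: ρ = 0.909 kg/m³.
Stall occurs when L = W at CL,max. W = mg = 259 × 9.81 = 2541 N.
From L = ½ρV²S·CL,max = W: V_stall = √(2W/(ρSCL,max)) = √(2·2541/(0.909·15.9·1.3))
V_stall = √270.5 = 16.4 m/s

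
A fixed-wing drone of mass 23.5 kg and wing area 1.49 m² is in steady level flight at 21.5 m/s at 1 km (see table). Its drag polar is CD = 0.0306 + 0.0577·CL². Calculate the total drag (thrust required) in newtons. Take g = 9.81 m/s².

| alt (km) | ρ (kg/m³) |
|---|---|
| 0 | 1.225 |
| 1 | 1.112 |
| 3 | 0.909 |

D = 19.7 N

At 1 km, from the table: ρ = 1.112 kg/m³.
In steady level flight, lift balances weight: W = mg = 23.5 × 9.81 = 230.54 N.
q = ½ρv² = ½ × 1.112 × 21.5² = 257 Pa.
Required CL = L/(qS) = 230.54/(257·1.49) = 0.602.
CD = 0.0306 + 0.0577 × 0.602² = 0.05151.
D = q·S·CD = 257 × 1.49 × 0.05151 = 19.73 N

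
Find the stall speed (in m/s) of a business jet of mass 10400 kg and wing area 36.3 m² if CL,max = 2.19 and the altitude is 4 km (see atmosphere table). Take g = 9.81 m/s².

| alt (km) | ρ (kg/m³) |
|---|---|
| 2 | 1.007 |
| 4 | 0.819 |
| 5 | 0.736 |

V_stall = 56 m/s

At 4 km, from the table: ρ = 0.819 kg/m³.
Stall occurs when L = W at CL,max. W = mg = 10400 × 9.81 = 1.02×10^5 N.
From L = ½ρV²S·CL,max = W: V_stall = √(2W/(ρSCL,max)) = √(2·1.02×10^5/(0.819·36.3·2.19))
V_stall = √3134 = 56 m/s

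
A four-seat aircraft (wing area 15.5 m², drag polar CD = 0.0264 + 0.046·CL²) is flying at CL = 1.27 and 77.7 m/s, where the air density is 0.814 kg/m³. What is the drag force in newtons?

CD = 0.0264 + 0.046 × 1.27² = 0.1006
D = ½ρv²S·CD = ½ × 0.814 × 77.7² × 15.5 × 0.1006 = 3830 N

D = 3830 N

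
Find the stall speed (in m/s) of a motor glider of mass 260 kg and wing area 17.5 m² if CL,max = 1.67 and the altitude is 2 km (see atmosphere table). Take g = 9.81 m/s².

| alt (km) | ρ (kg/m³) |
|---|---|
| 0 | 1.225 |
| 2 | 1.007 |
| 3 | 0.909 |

At 2 km, from the table: ρ = 1.007 kg/m³.
Stall occurs when L = W at CL,max. W = mg = 260 × 9.81 = 2551 N.
From L = ½ρV²S·CL,max = W: V_stall = √(2W/(ρSCL,max)) = √(2·2551/(1.007·17.5·1.67))
V_stall = √173.3 = 13.2 m/s

V_stall = 13.2 m/s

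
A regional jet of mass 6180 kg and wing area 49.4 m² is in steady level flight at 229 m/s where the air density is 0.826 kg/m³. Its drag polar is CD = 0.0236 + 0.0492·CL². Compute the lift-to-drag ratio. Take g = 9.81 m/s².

L/D = 2.39

Weight W = mg = 6180 × 9.81 = 60626 N; in level flight L = W.
q = ½ρv² = ½ × 0.826 × 229² = 21660 Pa.
CL = 2W/(ρv²S) = 2×60626/(0.826×229²×49.4) = 0.05666.
CD = 0.0236 + 0.0492 × 0.05666² = 0.02376.
L/D = CL/CD = 0.05666 / 0.02376 = 2.39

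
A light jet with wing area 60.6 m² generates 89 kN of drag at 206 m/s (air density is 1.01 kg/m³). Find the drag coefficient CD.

From D = ½ρv²S·CD, rearranging gives CD = 2D/(ρv²S).
CD = 2 × 89000 / (1.01 × 206² × 60.6) = 0.0685

CD = 0.0685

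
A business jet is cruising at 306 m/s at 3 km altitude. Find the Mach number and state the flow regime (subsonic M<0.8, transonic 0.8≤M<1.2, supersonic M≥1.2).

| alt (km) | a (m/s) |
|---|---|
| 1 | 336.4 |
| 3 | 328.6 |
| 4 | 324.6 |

At 3 km, from the table: a = 328.6 m/s.
M = v/a = 306 / 328.6 = 0.931
M = 0.931 → transonic.

M = 0.931 (transonic)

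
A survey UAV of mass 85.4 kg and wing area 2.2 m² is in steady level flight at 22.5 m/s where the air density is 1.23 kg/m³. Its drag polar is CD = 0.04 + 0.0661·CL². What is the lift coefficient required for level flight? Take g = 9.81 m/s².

Level flight ⇒ L = W = m·g = 85.4 × 9.81 = 837.77 N.
q = ½ρv² = ½ × 1.23 × 22.5² = 311.3 Pa.
CL = W/(q·S) = 837.77 / (311.3 × 2.2) = 1.223.

CL = 1.22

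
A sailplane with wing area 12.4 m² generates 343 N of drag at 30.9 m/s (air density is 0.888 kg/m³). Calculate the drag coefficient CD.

From D = ½ρv²S·CD, rearranging gives CD = 2D/(ρv²S).
CD = 2 × 343 / (0.888 × 30.9² × 12.4) = 0.0652

CD = 0.0652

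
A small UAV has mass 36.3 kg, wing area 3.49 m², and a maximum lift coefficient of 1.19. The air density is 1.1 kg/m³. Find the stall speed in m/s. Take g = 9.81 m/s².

V_stall = 12.5 m/s

Weight W = mg = 36.3 × 9.81 = 356.1 N.
V_stall = √(2W/(ρ·S·CL,max)) = √(2 × 356.1 / (1.1 × 3.49 × 1.19))
V_stall = √155.9 = 12.5 m/s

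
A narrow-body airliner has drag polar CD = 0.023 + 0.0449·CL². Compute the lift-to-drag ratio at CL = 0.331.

CD = 0.023 + 0.0449 × 0.331² = 0.02792
L/D = CL/CD = 0.331 / 0.02792 = 11.9

L/D = 11.9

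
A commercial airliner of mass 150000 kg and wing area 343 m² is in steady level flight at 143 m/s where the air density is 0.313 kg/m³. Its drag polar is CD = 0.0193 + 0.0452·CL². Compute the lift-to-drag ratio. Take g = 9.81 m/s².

L/D = 13.3

Level flight ⇒ L = W = m·g = 150000 × 9.81 = 1.4715×10^6 N.
q = ½ρv² = ½ × 0.313 × 143² = 3200 Pa.
CL = W/(q·S) = 1.4715×10^6 / (3200 × 343) = 1.341.
CD = 0.0193 + 0.0452 × 1.341² = 0.1005.
L/D = CL/CD = 1.341 / 0.1005 = 13.3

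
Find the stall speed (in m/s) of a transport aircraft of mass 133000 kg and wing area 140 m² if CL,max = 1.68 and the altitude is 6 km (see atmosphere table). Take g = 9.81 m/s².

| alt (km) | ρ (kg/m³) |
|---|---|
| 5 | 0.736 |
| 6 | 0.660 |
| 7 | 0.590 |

V_stall = 130 m/s

At 6 km, from the table: ρ = 0.660 kg/m³.
At stall, lift equals weight: L = W = m·g = 133000 × 9.81 = 1.305×10^6 N.
V_stall = √(2W/(ρ·S·CL,max)) = √(2 × 1.305×10^6 / (0.66 × 140 × 1.68))
V_stall = √16810 = 130 m/s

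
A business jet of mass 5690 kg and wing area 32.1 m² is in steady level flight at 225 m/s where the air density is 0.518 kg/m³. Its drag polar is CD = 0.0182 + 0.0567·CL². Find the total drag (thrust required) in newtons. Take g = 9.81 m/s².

D = 8080 N

Weight W = mg = 5690 × 9.81 = 55819 N; in level flight L = W.
Dynamic pressure q = 0.5 × 0.518 × 225² = 13110 Pa.
CL = 2W/(ρv²S) = 2×55819/(0.518×225²×32.1) = 0.1326.
CD = 0.0182 + 0.0567 × 0.1326² = 0.0192.
D = q·S·CD = 13110 × 32.1 × 0.0192 = 8080 N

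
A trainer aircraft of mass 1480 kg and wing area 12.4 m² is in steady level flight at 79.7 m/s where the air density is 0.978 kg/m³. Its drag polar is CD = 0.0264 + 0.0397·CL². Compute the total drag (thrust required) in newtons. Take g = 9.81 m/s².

D = 1230 N

In steady level flight, lift balances weight: W = mg = 1480 × 9.81 = 14519 N.
Dynamic pressure q = 0.5 × 0.978 × 79.7² = 3106 Pa.
Required CL = L/(qS) = 14519/(3106·12.4) = 0.3769.
CD = 0.0264 + 0.0397 × 0.3769² = 0.03204.
D = q·S·CD = 3106 × 12.4 × 0.03204 = 1234 N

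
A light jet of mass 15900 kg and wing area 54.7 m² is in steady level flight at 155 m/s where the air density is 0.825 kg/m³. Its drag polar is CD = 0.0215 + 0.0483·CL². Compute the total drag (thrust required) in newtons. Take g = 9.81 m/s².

Weight W = mg = 15900 × 9.81 = 1.5598×10^5 N; in level flight L = W.
Dynamic pressure q = 0.5 × 0.825 × 155² = 9910 Pa.
Required CL = L/(qS) = 1.5598×10^5/(9910·54.7) = 0.2877.
CD = 0.0215 + 0.0483 × 0.2877² = 0.0255.
D = q·S·CD = 9910 × 54.7 × 0.0255 = 13820 N

D = 13800 N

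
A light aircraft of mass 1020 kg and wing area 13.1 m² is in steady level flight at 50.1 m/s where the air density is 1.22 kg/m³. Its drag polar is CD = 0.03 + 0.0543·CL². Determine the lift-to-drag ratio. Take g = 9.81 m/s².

L/D = 11.5

In steady level flight, lift balances weight: W = mg = 1020 × 9.81 = 10006 N.
Dynamic pressure q = 0.5 × 1.22 × 50.1² = 1531 Pa.
Required CL = L/(qS) = 10006/(1531·13.1) = 0.4989.
CD = 0.03 + 0.0543 × 0.4989² = 0.04351.
L/D = CL/CD = 0.4989 / 0.04351 = 11.5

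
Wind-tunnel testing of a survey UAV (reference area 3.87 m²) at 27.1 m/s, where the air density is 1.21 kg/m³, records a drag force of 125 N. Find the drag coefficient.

From D = ½ρv²S·CD, rearranging gives CD = 2D/(ρv²S).
CD = 2 × 125 / (1.21 × 27.1² × 3.87) = 0.0727

CD = 0.0727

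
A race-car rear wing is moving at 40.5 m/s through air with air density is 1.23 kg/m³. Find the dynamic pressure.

q = 1010 Pa

q = ½ρv² = ½ × 1.23 × 40.5² = 1010 Pa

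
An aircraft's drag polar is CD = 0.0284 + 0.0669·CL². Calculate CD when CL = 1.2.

CD = 0.0284 + 0.0669 × 1.2² = 0.0284 + 0.09634 = 0.125

CD = 0.125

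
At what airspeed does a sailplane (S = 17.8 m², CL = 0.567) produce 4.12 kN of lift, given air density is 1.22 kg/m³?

v = 25.9 m/s

L = ½ρv²S·CL ⇒ v = √(2L/(ρ·S·CL))
v = √(2 × 4120 / (1.22 × 17.8 × 0.567)) = √669.2 = 25.9 m/s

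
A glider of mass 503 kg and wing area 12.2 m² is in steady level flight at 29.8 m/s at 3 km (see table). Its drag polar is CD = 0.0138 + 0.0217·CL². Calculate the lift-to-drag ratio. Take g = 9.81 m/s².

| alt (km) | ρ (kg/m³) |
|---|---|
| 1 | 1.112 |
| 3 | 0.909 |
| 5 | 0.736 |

At 3 km, from the table: ρ = 0.909 kg/m³.
In steady level flight, lift balances weight: W = mg = 503 × 9.81 = 4934.4 N.
Dynamic pressure q = 0.5 × 0.909 × 29.8² = 403.6 Pa.
CL = 2W/(ρv²S) = 2×4934.4/(0.909×29.8²×12.2) = 1.002.
CD = 0.0138 + 0.0217 × 1.002² = 0.03559.
L/D = CL/CD = 1.002 / 0.03559 = 28.2

L/D = 28.2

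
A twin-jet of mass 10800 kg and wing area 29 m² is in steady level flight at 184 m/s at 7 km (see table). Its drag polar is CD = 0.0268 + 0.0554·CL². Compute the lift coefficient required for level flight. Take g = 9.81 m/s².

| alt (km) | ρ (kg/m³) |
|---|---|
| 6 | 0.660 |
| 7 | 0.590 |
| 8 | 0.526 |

CL = 0.366

At 7 km, from the table: ρ = 0.590 kg/m³.
Weight W = mg = 10800 × 9.81 = 1.0595×10^5 N; in level flight L = W.
Dynamic pressure q = 0.5 × 0.59 × 184² = 9988 Pa.
Required CL = L/(qS) = 1.0595×10^5/(9988·29) = 0.3658.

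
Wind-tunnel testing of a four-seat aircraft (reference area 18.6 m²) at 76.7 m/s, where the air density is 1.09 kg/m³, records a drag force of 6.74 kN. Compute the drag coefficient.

CD = 0.113

From D = ½ρv²S·CD, rearranging gives CD = 2D/(ρv²S).
CD = 2 × 6740 / (1.09 × 76.7² × 18.6) = 0.113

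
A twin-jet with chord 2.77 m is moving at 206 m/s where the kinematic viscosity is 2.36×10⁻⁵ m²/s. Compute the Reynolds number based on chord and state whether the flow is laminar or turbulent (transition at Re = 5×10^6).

Re = 2.42×10^7 (turbulent)

Re = v·c/ν = 206 × 2.77 / (2.36×10⁻⁵) = 2.42×10^7
Since 2.42×10^7 > 5×10^6, the flow is turbulent.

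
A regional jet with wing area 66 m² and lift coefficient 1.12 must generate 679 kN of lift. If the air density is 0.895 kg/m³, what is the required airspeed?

v = 143 m/s

L = ½ρv²S·CL ⇒ v = √(2L/(ρ·S·CL))
v = √(2 × 6.79×10^5 / (0.895 × 66 × 1.12)) = √20530 = 143 m/s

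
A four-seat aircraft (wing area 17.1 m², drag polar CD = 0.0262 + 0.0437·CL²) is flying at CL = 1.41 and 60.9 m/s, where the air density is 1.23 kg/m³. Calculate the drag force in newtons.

CD = 0.0262 + 0.0437 × 1.41² = 0.1131
D = ½ρv²S·CD = ½ × 1.23 × 60.9² × 17.1 × 0.1131 = 4410 N

D = 4410 N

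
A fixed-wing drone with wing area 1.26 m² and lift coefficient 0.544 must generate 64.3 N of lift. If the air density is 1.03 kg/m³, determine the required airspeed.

v = 13.5 m/s

L = ½ρv²S·CL ⇒ v = √(2L/(ρ·S·CL))
v = √(2 × 64.3 / (1.03 × 1.26 × 0.544)) = √182.2 = 13.5 m/s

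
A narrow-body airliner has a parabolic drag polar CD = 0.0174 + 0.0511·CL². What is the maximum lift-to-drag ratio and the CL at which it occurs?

For CD = CD0 + K·CL², (L/D)max occurs at CL* = √(CD0/K) and equals 1/(2√(K·CD0)).
(L/D)max = 1/(2√(0.0511 × 0.0174)) = 1/(2 × 0.02982) = 16.8
CL* = √(0.0174/0.0511) = 0.584

(L/D)max = 16.8, at CL = 0.584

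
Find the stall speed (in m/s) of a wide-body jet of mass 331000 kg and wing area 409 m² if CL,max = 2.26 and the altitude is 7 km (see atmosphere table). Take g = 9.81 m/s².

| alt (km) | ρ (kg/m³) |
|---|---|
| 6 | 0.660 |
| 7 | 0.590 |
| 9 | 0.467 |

V_stall = 109 m/s

At 7 km, from the table: ρ = 0.590 kg/m³.
Weight W = mg = 331000 × 9.81 = 3.247×10^6 N.
V_stall = √(2W/(ρ·S·CL,max)) = √(2 × 3.247×10^6 / (0.59 × 409 × 2.26))
V_stall = √11910 = 109 m/s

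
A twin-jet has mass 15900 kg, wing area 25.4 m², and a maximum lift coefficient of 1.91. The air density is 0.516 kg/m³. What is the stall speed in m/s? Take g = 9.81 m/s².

Weight W = mg = 15900 × 9.81 = 1.56×10^5 N.
V_stall = √(2W/(ρ·S·CL,max)) = √(2 × 1.56×10^5 / (0.516 × 25.4 × 1.91))
V_stall = √12460 = 112 m/s

V_stall = 112 m/s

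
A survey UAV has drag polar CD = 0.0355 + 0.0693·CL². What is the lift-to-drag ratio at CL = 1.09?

L/D = 9.25

CD = 0.0355 + 0.0693 × 1.09² = 0.1178
L/D = CL/CD = 1.09 / 0.1178 = 9.25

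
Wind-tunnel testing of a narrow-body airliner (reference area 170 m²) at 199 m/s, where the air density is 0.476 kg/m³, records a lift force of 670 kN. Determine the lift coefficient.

From L = ½ρv²S·CL, rearranging gives CL = 2L/(ρv²S).
CL = 2 × 6.7×10^5 / (0.476 × 199² × 170) = 0.418

CL = 0.418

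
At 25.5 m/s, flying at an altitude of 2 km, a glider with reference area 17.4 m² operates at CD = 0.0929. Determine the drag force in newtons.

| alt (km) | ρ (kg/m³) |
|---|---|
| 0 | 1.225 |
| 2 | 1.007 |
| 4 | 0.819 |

D = 529 N

At 2 km, from the table: ρ = 1.007 kg/m³.
Dynamic pressure q = ½ρv² = ½ × 1.007 × 25.5² = 327.4 Pa.
D = q·S·CD = 327.4 × 17.4 × 0.0929 = 529 N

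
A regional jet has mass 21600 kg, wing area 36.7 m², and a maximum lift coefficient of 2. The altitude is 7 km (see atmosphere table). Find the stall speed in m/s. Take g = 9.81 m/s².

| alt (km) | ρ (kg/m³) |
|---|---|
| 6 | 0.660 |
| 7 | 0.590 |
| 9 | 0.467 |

At 7 km, from the table: ρ = 0.590 kg/m³.
At stall, lift equals weight: L = W = m·g = 21600 × 9.81 = 2.119×10^5 N.
From L = ½ρV²S·CL,max = W: V_stall = √(2W/(ρSCL,max)) = √(2·2.119×10^5/(0.59·36.7·2))
V_stall = √9786 = 98.9 m/s

V_stall = 98.9 m/s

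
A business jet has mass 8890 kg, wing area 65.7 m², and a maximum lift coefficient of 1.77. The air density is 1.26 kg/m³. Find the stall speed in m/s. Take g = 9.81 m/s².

V_stall = 34.5 m/s

At stall, lift equals weight: L = W = m·g = 8890 × 9.81 = 87210 N.
V_stall = √(2W/(ρ·S·CL,max)) = √(2 × 87210 / (1.26 × 65.7 × 1.77))
V_stall = √1190 = 34.5 m/s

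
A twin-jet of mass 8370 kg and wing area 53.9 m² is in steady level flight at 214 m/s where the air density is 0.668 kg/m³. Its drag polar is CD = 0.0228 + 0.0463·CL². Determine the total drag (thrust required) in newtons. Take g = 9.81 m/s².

Weight W = mg = 8370 × 9.81 = 82110 N; in level flight L = W.
Dynamic pressure q = 0.5 × 0.668 × 214² = 15300 Pa.
CL = W/(q·S) = 82110 / (15300 × 53.9) = 0.09959.
CD = 0.0228 + 0.0463 × 0.09959² = 0.02326.
D = q·S·CD = 15300 × 53.9 × 0.02326 = 19180 N

D = 19200 N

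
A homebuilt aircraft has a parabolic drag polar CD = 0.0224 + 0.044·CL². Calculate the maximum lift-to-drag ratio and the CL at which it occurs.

For CD = CD0 + K·CL², (L/D)max occurs at CL* = √(CD0/K) and equals 1/(2√(K·CD0)).
(L/D)max = 1/(2√(0.044 × 0.0224)) = 1/(2 × 0.03139) = 15.9
CL* = √(0.0224/0.044) = 0.714

(L/D)max = 15.9, at CL = 0.714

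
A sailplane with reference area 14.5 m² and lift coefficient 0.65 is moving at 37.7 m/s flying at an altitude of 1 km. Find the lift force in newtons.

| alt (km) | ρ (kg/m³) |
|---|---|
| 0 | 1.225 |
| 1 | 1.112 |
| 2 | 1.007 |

At 1 km, from the table: ρ = 1.112 kg/m³.
L = ½ρv²S·CL = ½ × 1.112 × 37.7² × 14.5 × 0.65 = 7450 N ≈ 7.45 kN

L = 7450 N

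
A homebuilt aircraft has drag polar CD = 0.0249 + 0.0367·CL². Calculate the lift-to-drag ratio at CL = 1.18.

CD = 0.0249 + 0.0367 × 1.18² = 0.076
L/D = CL/CD = 1.18 / 0.076 = 15.5

L/D = 15.5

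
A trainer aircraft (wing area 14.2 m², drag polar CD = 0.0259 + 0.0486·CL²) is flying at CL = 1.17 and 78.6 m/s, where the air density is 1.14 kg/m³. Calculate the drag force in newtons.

CD = 0.0259 + 0.0486 × 1.17² = 0.09243
D = ½ρv²S·CD = ½ × 1.14 × 78.6² × 14.2 × 0.09243 = 4620 N

D = 4620 N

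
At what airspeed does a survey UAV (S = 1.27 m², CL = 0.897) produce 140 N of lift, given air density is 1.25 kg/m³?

L = ½ρv²S·CL ⇒ v = √(2L/(ρ·S·CL))
v = √(2 × 140 / (1.25 × 1.27 × 0.897)) = √196.6 = 14 m/s

v = 14 m/s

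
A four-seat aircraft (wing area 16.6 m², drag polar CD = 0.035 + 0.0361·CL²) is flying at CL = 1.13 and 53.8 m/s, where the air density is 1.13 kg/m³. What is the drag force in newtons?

D = 2200 N

CD = 0.035 + 0.0361 × 1.13² = 0.0811
D = ½ρv²S·CD = ½ × 1.13 × 53.8² × 16.6 × 0.0811 = 2200 N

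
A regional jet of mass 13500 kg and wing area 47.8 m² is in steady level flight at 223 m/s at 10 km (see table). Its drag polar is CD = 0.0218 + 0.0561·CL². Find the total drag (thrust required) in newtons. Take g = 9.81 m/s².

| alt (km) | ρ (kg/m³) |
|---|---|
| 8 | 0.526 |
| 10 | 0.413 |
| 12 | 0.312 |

D = 12700 N

At 10 km, from the table: ρ = 0.413 kg/m³.
In steady level flight, lift balances weight: W = mg = 13500 × 9.81 = 1.3244×10^5 N.
Dynamic pressure q = 0.5 × 0.413 × 223² = 10270 Pa.
CL = W/(q·S) = 1.3244×10^5 / (10270 × 47.8) = 0.2698.
CD = 0.0218 + 0.0561 × 0.2698² = 0.02588.
D = q·S·CD = 10270 × 47.8 × 0.02588 = 12710 N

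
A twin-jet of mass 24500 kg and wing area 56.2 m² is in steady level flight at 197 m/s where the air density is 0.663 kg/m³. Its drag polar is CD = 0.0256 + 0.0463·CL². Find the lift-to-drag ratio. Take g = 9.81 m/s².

L/D = 10.8

Weight W = mg = 24500 × 9.81 = 2.4034×10^5 N; in level flight L = W.
q = ½ρv² = ½ × 0.663 × 197² = 12870 Pa.
Required CL = L/(qS) = 2.4034×10^5/(12870·56.2) = 0.3324.
CD = 0.0256 + 0.0463 × 0.3324² = 0.03072.
L/D = CL/CD = 0.3324 / 0.03072 = 10.8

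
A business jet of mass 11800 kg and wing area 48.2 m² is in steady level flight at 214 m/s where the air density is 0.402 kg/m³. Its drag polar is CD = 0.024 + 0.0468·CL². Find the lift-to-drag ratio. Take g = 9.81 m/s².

In steady level flight, lift balances weight: W = mg = 11800 × 9.81 = 1.1576×10^5 N.
Dynamic pressure q = 0.5 × 0.402 × 214² = 9205 Pa.
CL = 2W/(ρv²S) = 2×1.1576×10^5/(0.402×214²×48.2) = 0.2609.
CD = 0.024 + 0.0468 × 0.2609² = 0.02719.
L/D = CL/CD = 0.2609 / 0.02719 = 9.6

L/D = 9.6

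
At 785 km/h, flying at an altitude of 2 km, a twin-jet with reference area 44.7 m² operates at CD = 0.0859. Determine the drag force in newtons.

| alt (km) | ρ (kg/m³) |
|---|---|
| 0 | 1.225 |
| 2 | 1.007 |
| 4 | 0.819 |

D = 91900 N

At 2 km, from the table: ρ = 1.007 kg/m³.
Convert speed: v = 785 km/h ÷ 3.6 = 218.1 m/s.
Dynamic pressure q = ½ρv² = ½ × 1.007 × 218.1² = 23940 Pa.
D = q·S·CD = 23940 × 44.7 × 0.0859 = 91900 N ≈ 91.9 kN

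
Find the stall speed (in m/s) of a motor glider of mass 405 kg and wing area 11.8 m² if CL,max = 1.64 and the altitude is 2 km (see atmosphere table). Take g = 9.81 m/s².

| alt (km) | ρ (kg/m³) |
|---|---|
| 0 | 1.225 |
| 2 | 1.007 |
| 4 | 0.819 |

At 2 km, from the table: ρ = 1.007 kg/m³.
Weight W = mg = 405 × 9.81 = 3973 N.
V_stall = √(2W/(ρ·S·CL,max)) = √(2 × 3973 / (1.007 × 11.8 × 1.64))
V_stall = √407.8 = 20.2 m/s

V_stall = 20.2 m/s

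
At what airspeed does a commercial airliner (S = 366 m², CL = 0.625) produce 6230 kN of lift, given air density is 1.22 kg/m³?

v = 211 m/s

L = ½ρv²S·CL ⇒ v = √(2L/(ρ·S·CL))
v = √(2 × 6.23×10^6 / (1.22 × 366 × 0.625)) = √44650 = 211 m/s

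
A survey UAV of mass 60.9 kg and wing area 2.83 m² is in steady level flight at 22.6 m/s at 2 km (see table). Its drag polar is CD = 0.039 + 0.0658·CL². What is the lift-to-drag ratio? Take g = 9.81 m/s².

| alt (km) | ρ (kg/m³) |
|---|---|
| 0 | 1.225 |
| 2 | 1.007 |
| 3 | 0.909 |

At 2 km, from the table: ρ = 1.007 kg/m³.
Weight W = mg = 60.9 × 9.81 = 597.43 N; in level flight L = W.
Dynamic pressure q = 0.5 × 1.007 × 22.6² = 257.2 Pa.
CL = W/(q·S) = 597.43 / (257.2 × 2.83) = 0.8209.
CD = 0.039 + 0.0658 × 0.8209² = 0.08334.
L/D = CL/CD = 0.8209 / 0.08334 = 9.85

L/D = 9.85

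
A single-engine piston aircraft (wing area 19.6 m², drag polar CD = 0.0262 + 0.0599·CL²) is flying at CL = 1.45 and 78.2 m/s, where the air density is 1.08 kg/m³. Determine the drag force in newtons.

D = 9850 N

CD = 0.0262 + 0.0599 × 1.45² = 0.1521
D = ½ρv²S·CD = ½ × 1.08 × 78.2² × 19.6 × 0.1521 = 9850 N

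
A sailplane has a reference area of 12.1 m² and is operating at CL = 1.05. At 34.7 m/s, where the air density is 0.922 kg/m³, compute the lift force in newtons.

L = 7050 N

L = ½ρv²S·CL = ½ × 0.922 × 34.7² × 12.1 × 1.05 = 7050 N ≈ 7.05 kN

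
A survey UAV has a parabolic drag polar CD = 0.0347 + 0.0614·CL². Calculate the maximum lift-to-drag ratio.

For CD = CD0 + K·CL², (L/D)max occurs at CL* = √(CD0/K) and equals 1/(2√(K·CD0)).
(L/D)max = 1/(2√(0.0614 × 0.0347)) = 1/(2 × 0.04616) = 10.8

(L/D)max = 10.8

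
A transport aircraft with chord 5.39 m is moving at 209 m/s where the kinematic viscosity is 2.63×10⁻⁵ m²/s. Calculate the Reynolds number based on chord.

Re = v·c/ν = 209 × 5.39 / (2.63×10⁻⁵) = 4.28×10^7

Re = 4.28×10^7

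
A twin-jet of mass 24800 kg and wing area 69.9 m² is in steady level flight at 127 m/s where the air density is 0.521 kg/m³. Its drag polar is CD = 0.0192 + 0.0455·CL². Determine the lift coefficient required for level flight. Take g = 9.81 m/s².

CL = 0.828

In steady level flight, lift balances weight: W = mg = 24800 × 9.81 = 2.4329×10^5 N.
q = ½ρv² = ½ × 0.521 × 127² = 4202 Pa.
Required CL = L/(qS) = 2.4329×10^5/(4202·69.9) = 0.8284.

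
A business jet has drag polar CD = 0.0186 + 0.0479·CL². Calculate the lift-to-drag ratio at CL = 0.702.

L/D = 16.6

CD = 0.0186 + 0.0479 × 0.702² = 0.04221
L/D = CL/CD = 0.702 / 0.04221 = 16.6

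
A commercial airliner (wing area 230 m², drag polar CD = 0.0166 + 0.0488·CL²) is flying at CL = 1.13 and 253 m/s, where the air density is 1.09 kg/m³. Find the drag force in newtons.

D = 6.33×10^5 N

CD = 0.0166 + 0.0488 × 1.13² = 0.07891
D = ½ρv²S·CD = ½ × 1.09 × 253² × 230 × 0.07891 = 6.33×10^5 N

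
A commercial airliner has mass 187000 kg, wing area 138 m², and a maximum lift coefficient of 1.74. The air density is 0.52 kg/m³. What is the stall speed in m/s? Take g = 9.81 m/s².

V_stall = 171 m/s

Weight W = mg = 187000 × 9.81 = 1.834×10^6 N.
From L = ½ρV²S·CL,max = W: V_stall = √(2W/(ρSCL,max)) = √(2·1.834×10^6/(0.52·138·1.74))
V_stall = √29380 = 171 m/s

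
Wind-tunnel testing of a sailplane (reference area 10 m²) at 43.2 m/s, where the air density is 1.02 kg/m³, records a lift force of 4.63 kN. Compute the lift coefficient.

From L = ½ρv²S·CL, rearranging gives CL = 2L/(ρv²S).
CL = 2 × 4630 / (1.02 × 43.2² × 10) = 0.486

CL = 0.486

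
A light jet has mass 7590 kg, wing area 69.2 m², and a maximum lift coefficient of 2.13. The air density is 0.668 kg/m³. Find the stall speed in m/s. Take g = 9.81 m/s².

V_stall = 38.9 m/s

At stall, lift equals weight: L = W = m·g = 7590 × 9.81 = 74460 N.
From L = ½ρV²S·CL,max = W: V_stall = √(2W/(ρSCL,max)) = √(2·74460/(0.668·69.2·2.13))
V_stall = √1512 = 38.9 m/s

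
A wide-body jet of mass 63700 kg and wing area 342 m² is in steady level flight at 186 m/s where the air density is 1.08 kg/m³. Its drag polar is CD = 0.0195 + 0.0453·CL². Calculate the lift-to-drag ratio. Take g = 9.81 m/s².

L/D = 4.91

In steady level flight, lift balances weight: W = mg = 63700 × 9.81 = 6.249×10^5 N.
Dynamic pressure q = 0.5 × 1.08 × 186² = 18680 Pa.
CL = 2W/(ρv²S) = 2×6.249×10^5/(1.08×186²×342) = 0.09781.
CD = 0.0195 + 0.0453 × 0.09781² = 0.01993.
L/D = CL/CD = 0.09781 / 0.01993 = 4.91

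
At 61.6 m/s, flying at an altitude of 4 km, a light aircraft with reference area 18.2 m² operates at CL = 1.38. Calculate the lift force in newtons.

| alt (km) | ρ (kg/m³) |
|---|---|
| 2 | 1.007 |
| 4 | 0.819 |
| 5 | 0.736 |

L = 39000 N

At 4 km, from the table: ρ = 0.819 kg/m³.
Dynamic pressure q = ½ρv² = ½ × 0.819 × 61.6² = 1554 Pa.
L = q·S·CL = 1554 × 18.2 × 1.38 = 39000 N ≈ 39 kN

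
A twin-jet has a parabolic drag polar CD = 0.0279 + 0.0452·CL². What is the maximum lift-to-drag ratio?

(L/D)max = 14.1

For CD = CD0 + K·CL², (L/D)max occurs at CL* = √(CD0/K) and equals 1/(2√(K·CD0)).
(L/D)max = 1/(2√(0.0452 × 0.0279)) = 1/(2 × 0.03551) = 14.1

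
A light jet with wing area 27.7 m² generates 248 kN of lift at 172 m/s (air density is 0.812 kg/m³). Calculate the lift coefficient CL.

From L = ½ρv²S·CL, rearranging gives CL = 2L/(ρv²S).
CL = 2 × 2.48×10^5 / (0.812 × 172² × 27.7) = 0.745

CL = 0.745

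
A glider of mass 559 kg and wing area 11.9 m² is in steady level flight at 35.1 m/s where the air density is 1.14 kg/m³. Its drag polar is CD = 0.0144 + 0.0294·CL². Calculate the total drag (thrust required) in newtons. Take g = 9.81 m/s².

D = 226 N

In steady level flight, lift balances weight: W = mg = 559 × 9.81 = 5483.8 N.
q = ½ρv² = ½ × 1.14 × 35.1² = 702.2 Pa.
CL = 2W/(ρv²S) = 2×5483.8/(1.14×35.1²×11.9) = 0.6562.
CD = 0.0144 + 0.0294 × 0.6562² = 0.02706.
D = q·S·CD = 702.2 × 11.9 × 0.02706 = 226.1 N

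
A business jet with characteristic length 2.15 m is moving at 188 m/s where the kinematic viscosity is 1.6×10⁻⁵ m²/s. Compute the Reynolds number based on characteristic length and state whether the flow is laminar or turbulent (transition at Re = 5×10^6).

Re = 2.53×10^7 (turbulent)

Re = v·c/ν = 188 × 2.15 / (1.6×10⁻⁵) = 2.53×10^7
Since 2.53×10^7 > 5×10^6, the flow is turbulent.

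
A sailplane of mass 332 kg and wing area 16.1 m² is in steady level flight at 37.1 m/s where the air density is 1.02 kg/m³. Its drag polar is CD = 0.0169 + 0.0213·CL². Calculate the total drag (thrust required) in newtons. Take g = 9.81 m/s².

D = 211 N

Weight W = mg = 332 × 9.81 = 3256.9 N; in level flight L = W.
q = ½ρv² = ½ × 1.02 × 37.1² = 702 Pa.
CL = 2W/(ρv²S) = 2×3256.9/(1.02×37.1²×16.1) = 0.2882.
CD = 0.0169 + 0.0213 × 0.2882² = 0.01867.
D = q·S·CD = 702 × 16.1 × 0.01867 = 211 N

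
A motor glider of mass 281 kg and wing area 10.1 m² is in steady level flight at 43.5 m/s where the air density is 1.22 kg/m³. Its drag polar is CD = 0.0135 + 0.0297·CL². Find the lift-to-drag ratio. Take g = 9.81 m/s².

Level flight ⇒ L = W = m·g = 281 × 9.81 = 2756.6 N.
Dynamic pressure q = 0.5 × 1.22 × 43.5² = 1154 Pa.
CL = 2W/(ρv²S) = 2×2756.6/(1.22×43.5²×10.1) = 0.2365.
CD = 0.0135 + 0.0297 × 0.2365² = 0.01516.
L/D = CL/CD = 0.2365 / 0.01516 = 15.6

L/D = 15.6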